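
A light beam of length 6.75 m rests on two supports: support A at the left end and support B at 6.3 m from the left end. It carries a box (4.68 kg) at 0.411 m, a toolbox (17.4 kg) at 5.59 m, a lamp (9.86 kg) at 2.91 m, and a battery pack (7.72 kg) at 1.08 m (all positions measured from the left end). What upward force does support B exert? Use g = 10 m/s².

Choose support A as the axis so its reaction then has zero moment arm.
Box: 4.68 × 10 = 46.8 N down at 0.411 m → arm 0.411 m, τ = 46.8 × 0.411 = 19.23 N·m clockwise.
Toolbox: 17.4 × 10 = 174 N down at 5.59 m → arm 5.59 m, τ = 174 × 5.59 = 972.7 N·m clockwise.
Lamp: 9.86 × 10 = 98.6 N down at 2.91 m → arm 2.91 m, τ = 98.6 × 2.91 = 286.9 N·m clockwise.
Battery pack: 7.72 × 10 = 77.2 N down at 1.08 m → arm 1.08 m, τ = 77.2 × 1.08 = 83.38 N·m clockwise.
Net load moment about support A = 1362 N·m clockwise.
Reaction R at support B is upward at 6.3 m, arm 6.3 m → moment R × 6.3 counterclockwise.
Στ = 0 ⇒ R × 6.3 = 1362 ⇒ R = 216 N.

R_B ≈ 216 N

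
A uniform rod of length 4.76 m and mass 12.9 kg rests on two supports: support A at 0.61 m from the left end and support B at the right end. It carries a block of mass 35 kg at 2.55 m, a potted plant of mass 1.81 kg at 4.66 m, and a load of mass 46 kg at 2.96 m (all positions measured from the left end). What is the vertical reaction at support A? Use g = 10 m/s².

R_A ≈ 460 N

About support B:
Beam weight: 12.9 × 10 = 129 N down at 2.38 m → arm 2.38 m, τ = 129 × 2.38 = 307 N·m counterclockwise.
Block: 35 × 10 = 350 N down at 2.55 m → arm 2.21 m, τ = 350 × 2.21 = 773.5 N·m counterclockwise.
Potted plant: 1.81 × 10 = 18.1 N down at 4.66 m → arm 0.1 m, τ = 18.1 × 0.1 = 1.81 N·m counterclockwise.
Load: 46 × 10 = 460 N down at 2.96 m → arm 1.8 m, τ = 460 × 1.8 = 828 N·m counterclockwise.
Net load moment about support B = 1910 N·m counterclockwise.
Reaction R at support A is upward at 0.61 m, arm 4.15 m → moment R × 4.15 clockwise.
Στ = 0 ⇒ R × 4.15 = 1910 ⇒ R = 460 N.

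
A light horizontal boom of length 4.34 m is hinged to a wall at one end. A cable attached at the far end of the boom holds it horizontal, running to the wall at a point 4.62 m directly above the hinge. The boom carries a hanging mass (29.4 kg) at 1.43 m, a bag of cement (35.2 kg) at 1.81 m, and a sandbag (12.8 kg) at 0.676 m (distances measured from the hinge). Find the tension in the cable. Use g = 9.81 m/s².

Sum moments about the hinge (the unknown hinge reaction has zero arm there).
Hanging mass: 29.4 × 9.81 = 288.4 N down at 1.43 m → arm 1.43 m, τ = 288.4 × 1.43 = 412.4 N·m clockwise.
Bag of cement: 35.2 × 9.81 = 345.3 N down at 1.81 m → arm 1.81 m, τ = 345.3 × 1.81 = 625 N·m clockwise.
Sandbag: 12.8 × 9.81 = 125.6 N down at 0.676 m → arm 0.676 m, τ = 125.6 × 0.676 = 84.91 N·m clockwise.
Total clockwise load moment = 1122 N·m.
The cable tension T acts at 4.34 m; only its component perpendicular to the boom, T sinθ, produces torque. sinθ = h/√(h²+d²) = 4.62/√(4.62²+4.34²) = 0.7288.
For rotational equilibrium, T × 4.34 × 0.7288 = 1122, so T = 1122 / 3.163 = 355 N.

T ≈ 355 N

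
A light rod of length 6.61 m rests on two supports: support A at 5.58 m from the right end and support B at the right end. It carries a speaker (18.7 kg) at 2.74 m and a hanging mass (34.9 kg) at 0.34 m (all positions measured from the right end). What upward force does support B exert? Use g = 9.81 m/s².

R_B ≈ 415 N

Take moments about support A.
Speaker: 18.7 × 9.81 = 183.4 N down at 2.74 m → arm 2.84 m, τ = 183.4 × 2.84 = 520.9 N·m clockwise.
Hanging mass: 34.9 × 9.81 = 342.4 N down at 0.34 m → arm 5.24 m, τ = 342.4 × 5.24 = 1794 N·m clockwise.
Net load moment about support A = 2315 N·m clockwise.
Reaction R at support B is upward at 0 m, arm 5.58 m → moment R × 5.58 counterclockwise.
Balancing moments: R × 5.58 = 2315, giving R = 415 N.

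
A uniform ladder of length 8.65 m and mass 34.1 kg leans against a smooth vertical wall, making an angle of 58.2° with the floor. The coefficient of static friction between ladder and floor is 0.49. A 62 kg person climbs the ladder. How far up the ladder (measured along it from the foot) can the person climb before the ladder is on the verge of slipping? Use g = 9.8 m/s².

d ≈ 8.22 m

Take moments about the foot of the ladder.
Ladder weight 34.1×9.8 = 334.2 N acts at 4.325 m along the ladder; its horizontal arm is 4.325·cos58.2° = 2.279 m → τ = 761.6 N·m clockwise.
Person weight 62×9.8 = 607.6 N at distance d → arm d·cos58.2° → τ = 607.6·d·0.527 clockwise.
Wall normal N at the top has arm L sinθ = 7.352 m counterclockwise, so Στ = 0 gives N·7.352 = 761.6 + 320.2·d.
ΣFy = 0 ⇒ N_floor = 941.8 N, so the maximum friction is μ_s·N_floor = 0.49×941.8 = 461.5 N. ΣFx = 0 ⇒ N_wall = f, so at the slipping point N = 461.5 N.
Substituting: 461.5×7.352 = 761.6 + 320.2·d ⇒ d = (3393 − 761.6) / 320.2 = 8.22 m.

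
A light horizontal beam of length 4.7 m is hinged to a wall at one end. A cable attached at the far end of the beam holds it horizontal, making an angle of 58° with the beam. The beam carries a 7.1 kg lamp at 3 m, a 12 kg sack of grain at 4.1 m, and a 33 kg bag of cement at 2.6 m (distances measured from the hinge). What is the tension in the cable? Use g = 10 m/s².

Taking torques about the hinge:
Lamp: 7.1 × 10 = 71 N down at 3 m → arm 3 m, τ = 71 × 3 = 213 N·m clockwise.
Sack of grain: 12 × 10 = 120 N down at 4.1 m → arm 4.1 m, τ = 120 × 4.1 = 492 N·m clockwise.
Bag of cement: 33 × 10 = 330 N down at 2.6 m → arm 2.6 m, τ = 330 × 2.6 = 858 N·m clockwise.
Total clockwise load moment = 1563 N·m.
The cable tension T acts at 4.7 m; only its component perpendicular to the beam, T sinθ, produces torque. sin 58° = 0.848.
For rotational equilibrium, T × 4.7 × 0.848 = 1563, so T = 1563 / 3.986 = 392 N.

T ≈ 392 N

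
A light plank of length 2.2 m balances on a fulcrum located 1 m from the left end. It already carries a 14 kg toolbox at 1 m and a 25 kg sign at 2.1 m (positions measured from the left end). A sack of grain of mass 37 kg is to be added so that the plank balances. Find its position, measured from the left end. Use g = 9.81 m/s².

Taking torques about the fulcrum (at 1 m from the left end):
Toolbox: acts at the fulcrum, moment arm 0 → no torque.
Sign: 25 × 9.81 = 245.2 N down at 2.1 m → arm 1.1 m, τ = 245.2 × 1.1 = 269.7 N·m clockwise.
Net moment of existing loads = 269.7 N·m clockwise.
The sack of grain weighs 37 × 9.81 = 363 N and must supply an equal counterclockwise moment, so its lever arm about the fulcrum is 269.7 / 363 = 0.743 m.
That puts it at 1 − 0.743 = 0.257 m from the left end.

x ≈ 0.257 m from the left end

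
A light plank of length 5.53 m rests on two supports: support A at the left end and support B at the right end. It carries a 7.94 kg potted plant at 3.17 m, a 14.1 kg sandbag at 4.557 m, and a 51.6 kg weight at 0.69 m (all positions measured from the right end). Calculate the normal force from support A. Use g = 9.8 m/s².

R_A ≈ 222 N

Choose support B as the axis so its reaction then has zero moment arm.
Potted plant: 7.94 × 9.8 = 77.81 N down at 3.17 m → arm 3.17 m, τ = 77.81 × 3.17 = 246.7 N·m counterclockwise.
Sandbag: 14.1 × 9.8 = 138.2 N down at 4.557 m → arm 4.557 m, τ = 138.2 × 4.557 = 629.8 N·m counterclockwise.
Weight: 51.6 × 9.8 = 505.7 N down at 0.69 m → arm 0.69 m, τ = 505.7 × 0.69 = 348.9 N·m counterclockwise.
Net load moment about support B = 1225 N·m counterclockwise.
Reaction R at support A is upward at 5.53 m, arm 5.53 m → moment R × 5.53 clockwise.
For rotational equilibrium, R × 5.53 = 1225, so R = 222 N.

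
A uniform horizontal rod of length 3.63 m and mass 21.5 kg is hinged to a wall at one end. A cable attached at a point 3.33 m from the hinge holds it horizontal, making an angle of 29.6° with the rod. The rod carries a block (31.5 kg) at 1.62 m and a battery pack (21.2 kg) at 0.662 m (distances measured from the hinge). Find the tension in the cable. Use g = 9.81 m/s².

Sum moments about the hinge (the unknown hinge reaction has zero arm there).
Beam weight: 21.5 × 9.81 = 210.9 N down at 1.815 m → arm 1.815 m, τ = 210.9 × 1.815 = 382.8 N·m clockwise.
Block: 31.5 × 9.81 = 309 N down at 1.62 m → arm 1.62 m, τ = 309 × 1.62 = 500.6 N·m clockwise.
Battery pack: 21.2 × 9.81 = 208 N down at 0.662 m → arm 0.662 m, τ = 208 × 0.662 = 137.7 N·m clockwise.
Total clockwise load moment = 1021 N·m.
The cable tension T acts at 3.33 m; only its component perpendicular to the rod, T sinθ, produces torque. sin 29.6° = 0.4939.
For rotational equilibrium, T × 3.33 × 0.4939 = 1021, so T = 1021 / 1.645 = 621 N.

T ≈ 621 N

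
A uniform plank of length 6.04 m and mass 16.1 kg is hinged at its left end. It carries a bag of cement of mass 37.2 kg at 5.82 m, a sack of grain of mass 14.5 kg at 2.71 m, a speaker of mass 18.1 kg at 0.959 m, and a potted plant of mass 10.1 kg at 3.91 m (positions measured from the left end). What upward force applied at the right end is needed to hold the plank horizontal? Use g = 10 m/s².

Sum moments about the left end (the unknown pivot reaction has zero arm there).
Beam weight: 16.1 × 10 = 161 N down at 3.02 m → arm 3.02 m, τ = 161 × 3.02 = 486.2 N·m clockwise.
Bag of cement: 37.2 × 10 = 372 N down at 5.82 m → arm 5.82 m, τ = 372 × 5.82 = 2165 N·m clockwise.
Sack of grain: 14.5 × 10 = 145 N down at 2.71 m → arm 2.71 m, τ = 145 × 2.71 = 392.9 N·m clockwise.
Speaker: 18.1 × 10 = 181 N down at 0.959 m → arm 0.959 m, τ = 181 × 0.959 = 173.6 N·m clockwise.
Potted plant: 10.1 × 10 = 101 N down at 3.91 m → arm 3.91 m, τ = 101 × 3.91 = 394.9 N·m clockwise.
Net moment of the loads = 3613 N·m clockwise.
The upward force F acts at the right end, arm 6.04 m, giving F × 6.04 counterclockwise.
Setting net torque to zero: F × 6.04 = 3613 → F = 3613 / 6.04 = 598 N.

F ≈ 598 N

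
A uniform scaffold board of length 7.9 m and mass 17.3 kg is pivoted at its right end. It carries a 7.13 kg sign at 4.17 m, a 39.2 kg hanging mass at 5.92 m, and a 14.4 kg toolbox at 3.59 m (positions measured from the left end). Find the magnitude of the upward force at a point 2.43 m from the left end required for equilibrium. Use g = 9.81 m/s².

F ≈ 421 N

About the right end:
Beam weight: 17.3 × 9.81 = 169.7 N down at 3.95 m → arm 3.95 m, τ = 169.7 × 3.95 = 670.3 N·m counterclockwise.
Sign: 7.13 × 9.81 = 69.95 N down at 4.17 m → arm 3.73 m, τ = 69.95 × 3.73 = 260.9 N·m counterclockwise.
Hanging mass: 39.2 × 9.81 = 384.6 N down at 5.92 m → arm 1.98 m, τ = 384.6 × 1.98 = 761.5 N·m counterclockwise.
Toolbox: 14.4 × 9.81 = 141.3 N down at 3.59 m → arm 4.31 m, τ = 141.3 × 4.31 = 609 N·m counterclockwise.
Net moment of the loads = 2302 N·m counterclockwise.
The upward force F acts at a point 2.43 m from the left end, arm 5.47 m, giving F × 5.47 clockwise.
For rotational equilibrium, F × 5.47 = 2302, so F = 2302 / 5.47 = 421 N.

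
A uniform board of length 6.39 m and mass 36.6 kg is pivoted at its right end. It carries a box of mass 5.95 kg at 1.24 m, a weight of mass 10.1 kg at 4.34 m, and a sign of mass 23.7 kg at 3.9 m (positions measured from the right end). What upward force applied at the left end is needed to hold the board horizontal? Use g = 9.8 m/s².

Choose the right end as the axis so the unknown pivot reaction has zero arm there.
Beam weight: 36.6 × 9.8 = 358.7 N down at 3.195 m → arm 3.195 m, τ = 358.7 × 3.195 = 1146 N·m counterclockwise.
Box: 5.95 × 9.8 = 58.31 N down at 1.24 m → arm 1.24 m, τ = 58.31 × 1.24 = 72.3 N·m counterclockwise.
Weight: 10.1 × 9.8 = 98.98 N down at 4.34 m → arm 4.34 m, τ = 98.98 × 4.34 = 429.6 N·m counterclockwise.
Sign: 23.7 × 9.8 = 232.3 N down at 3.9 m → arm 3.9 m, τ = 232.3 × 3.9 = 906 N·m counterclockwise.
Net moment of the loads = 2554 N·m counterclockwise.
The upward force F acts at the left end, arm 6.39 m, giving F × 6.39 clockwise.
Setting net torque to zero: F × 6.39 = 2554 → F = 2554 / 6.39 = 400 N.

F ≈ 400 N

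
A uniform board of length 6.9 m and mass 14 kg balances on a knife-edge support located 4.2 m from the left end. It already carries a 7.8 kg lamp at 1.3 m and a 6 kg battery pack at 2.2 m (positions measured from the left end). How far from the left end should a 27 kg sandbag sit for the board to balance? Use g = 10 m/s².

x ≈ 5.87 m from the left end

Choose the knife-edge support (at 4.2 m from the left end) as the axis so the support reaction has zero arm there.
Beam weight: 14 × 10 = 140 N down at 3.45 m → arm 0.75 m, τ = 140 × 0.75 = 105 N·m counterclockwise.
Lamp: 7.8 × 10 = 78 N down at 1.3 m → arm 2.9 m, τ = 78 × 2.9 = 226.2 N·m counterclockwise.
Battery pack: 6 × 10 = 60 N down at 2.2 m → arm 2 m, τ = 60 × 2 = 120 N·m counterclockwise.
Net moment of existing loads = 451.2 N·m counterclockwise.
The sandbag weighs 27 × 10 = 270 N and must supply an equal clockwise moment, so its lever arm about the knife-edge support is 451.2 / 270 = 1.67 m.
That puts it at 4.2 + 1.67 = 5.87 m from the left end.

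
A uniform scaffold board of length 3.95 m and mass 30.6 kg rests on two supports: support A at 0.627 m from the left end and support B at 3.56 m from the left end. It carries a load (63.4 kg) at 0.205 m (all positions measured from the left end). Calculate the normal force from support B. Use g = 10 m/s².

About support A:
Beam weight: 30.6 × 10 = 306 N down at 1.975 m → arm 1.348 m, τ = 306 × 1.348 = 412.5 N·m clockwise.
Load: 63.4 × 10 = 634 N down at 0.205 m → arm 0.422 m, τ = 634 × 0.422 = 267.5 N·m counterclockwise.
Net load moment about support A = 145 N·m clockwise.
Reaction R at support B is upward at 3.56 m, arm 2.933 m → moment R × 2.933 counterclockwise.
Στ = 0 ⇒ R × 2.933 = 145 ⇒ R = 49.4 N.

R_B ≈ 49.4 N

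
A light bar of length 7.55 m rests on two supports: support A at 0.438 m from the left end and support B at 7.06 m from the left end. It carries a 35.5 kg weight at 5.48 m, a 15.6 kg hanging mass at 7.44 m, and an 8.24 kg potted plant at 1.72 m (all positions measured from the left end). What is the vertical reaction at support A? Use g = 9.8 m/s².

R_A ≈ 139 N

Taking torques about support B:
Weight: 35.5 × 9.8 = 347.9 N down at 5.48 m → arm 1.58 m, τ = 347.9 × 1.58 = 549.7 N·m counterclockwise.
Hanging mass: 15.6 × 9.8 = 152.9 N down at 7.44 m → arm 0.38 m, τ = 152.9 × 0.38 = 58.1 N·m clockwise.
Potted plant: 8.24 × 9.8 = 80.75 N down at 1.72 m → arm 5.34 m, τ = 80.75 × 5.34 = 431.2 N·m counterclockwise.
Net load moment about support B = 922.8 N·m counterclockwise.
Reaction R at support A is upward at 0.438 m, arm 6.622 m → moment R × 6.622 clockwise.
Balancing moments: R × 6.622 = 922.8, giving R = 139 N.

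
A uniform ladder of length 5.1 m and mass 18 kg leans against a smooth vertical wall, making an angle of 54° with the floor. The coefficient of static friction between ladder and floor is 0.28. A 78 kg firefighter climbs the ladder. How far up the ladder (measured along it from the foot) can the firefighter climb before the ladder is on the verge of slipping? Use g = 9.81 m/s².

Taking torques about the foot of the ladder:
Ladder weight 18×9.81 = 176.6 N acts at 2.55 m along the ladder; its horizontal arm is 2.55·cos54° = 1.499 m → τ = 264.7 N·m clockwise.
Firefighter weight 78×9.81 = 765.2 N at distance d → arm d·cos54° → τ = 765.2·d·0.5878 clockwise.
Wall normal N at the top has arm L sinθ = 4.126 m counterclockwise, so Στ = 0 gives N·4.126 = 264.7 + 449.8·d.
ΣFy = 0 ⇒ N_floor = 941.8 N, so the maximum friction is μ_s·N_floor = 0.28×941.8 = 263.7 N. ΣFx = 0 ⇒ N_wall = f, so at the slipping point N = 263.7 N.
Substituting: 263.7×4.126 = 264.7 + 449.8·d ⇒ d = (1088 − 264.7) / 449.8 = 1.83 m.

d ≈ 1.83 m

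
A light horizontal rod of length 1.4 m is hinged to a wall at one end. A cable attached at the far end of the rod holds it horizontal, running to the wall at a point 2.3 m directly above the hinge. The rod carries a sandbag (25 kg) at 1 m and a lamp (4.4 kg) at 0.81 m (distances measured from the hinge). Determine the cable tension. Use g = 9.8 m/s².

About the hinge:
Sandbag: 25 × 9.8 = 245 N down at 1 m → arm 1 m, τ = 245 × 1 = 245 N·m clockwise.
Lamp: 4.4 × 9.8 = 43.12 N down at 0.81 m → arm 0.81 m, τ = 43.12 × 0.81 = 34.93 N·m clockwise.
Total clockwise load moment = 279.9 N·m.
The cable tension T acts at 1.4 m; only its component perpendicular to the rod, T sinθ, produces torque. sinθ = h/√(h²+d²) = 2.3/√(2.3²+1.4²) = 0.8542.
Setting net torque to zero: T × 1.4 × 0.8542 = 279.9 → T = 279.9 / 1.196 = 234 N.

T ≈ 234 N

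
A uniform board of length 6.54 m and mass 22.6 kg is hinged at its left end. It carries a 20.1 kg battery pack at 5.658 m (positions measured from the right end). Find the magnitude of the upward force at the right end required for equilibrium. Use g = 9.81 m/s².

Taking torques about the left end:
Beam weight: 22.6 × 9.81 = 221.7 N down at 3.27 m → arm 3.27 m, τ = 221.7 × 3.27 = 725 N·m clockwise.
Battery pack: 20.1 × 9.81 = 197.2 N down at 5.658 m → arm 0.882 m, τ = 197.2 × 0.882 = 173.9 N·m clockwise.
Net moment of the loads = 898.9 N·m clockwise.
The upward force F acts at the right end, arm 6.54 m, giving F × 6.54 counterclockwise.
Balancing moments: F × 6.54 = 898.9, giving F = 898.9 / 6.54 = 137 N.

F ≈ 137 N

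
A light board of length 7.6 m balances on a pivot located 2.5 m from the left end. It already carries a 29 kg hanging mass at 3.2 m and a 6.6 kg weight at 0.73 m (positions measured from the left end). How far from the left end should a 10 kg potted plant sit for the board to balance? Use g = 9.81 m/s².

x ≈ 1.64 m from the left end

Taking torques about the pivot (at 2.5 m from the left end):
Hanging mass: 29 × 9.81 = 284.5 N down at 3.2 m → arm 0.7 m, τ = 284.5 × 0.7 = 199.1 N·m clockwise.
Weight: 6.6 × 9.81 = 64.75 N down at 0.73 m → arm 1.77 m, τ = 64.75 × 1.77 = 114.6 N·m counterclockwise.
Net moment of existing loads = 84.5 N·m clockwise.
The potted plant weighs 10 × 9.81 = 98.1 N and must supply an equal counterclockwise moment, so its lever arm about the pivot is 84.5 / 98.1 = 0.861 m.
That puts it at 2.5 − 0.861 = 1.64 m from the left end.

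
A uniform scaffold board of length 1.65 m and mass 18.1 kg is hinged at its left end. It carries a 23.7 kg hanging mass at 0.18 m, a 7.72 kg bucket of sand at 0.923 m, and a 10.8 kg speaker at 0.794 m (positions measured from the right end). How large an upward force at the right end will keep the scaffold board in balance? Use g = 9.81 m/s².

F ≈ 384 N

Take moments about the left end.
Beam weight: 18.1 × 9.81 = 177.6 N down at 0.825 m → arm 0.825 m, τ = 177.6 × 0.825 = 146.5 N·m clockwise.
Hanging mass: 23.7 × 9.81 = 232.5 N down at 0.18 m → arm 1.47 m, τ = 232.5 × 1.47 = 341.8 N·m clockwise.
Bucket of sand: 7.72 × 9.81 = 75.73 N down at 0.923 m → arm 0.727 m, τ = 75.73 × 0.727 = 55.06 N·m clockwise.
Speaker: 10.8 × 9.81 = 105.9 N down at 0.794 m → arm 0.856 m, τ = 105.9 × 0.856 = 90.65 N·m clockwise.
Net moment of the loads = 634 N·m clockwise.
The upward force F acts at the right end, arm 1.65 m, giving F × 1.65 counterclockwise.
Στ = 0 ⇒ F × 1.65 = 634 ⇒ F = 634 / 1.65 = 384 N.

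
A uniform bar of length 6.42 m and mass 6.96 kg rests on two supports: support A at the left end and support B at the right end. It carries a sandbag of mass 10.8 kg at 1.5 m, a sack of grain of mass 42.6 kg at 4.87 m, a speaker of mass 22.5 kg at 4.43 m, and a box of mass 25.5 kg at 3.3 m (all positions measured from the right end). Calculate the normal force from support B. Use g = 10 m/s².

R_B ≈ 414 N

Take moments about support A.
Beam weight: 6.96 × 10 = 69.6 N down at 3.21 m → arm 3.21 m, τ = 69.6 × 3.21 = 223.4 N·m clockwise.
Sandbag: 10.8 × 10 = 108 N down at 1.5 m → arm 4.92 m, τ = 108 × 4.92 = 531.4 N·m clockwise.
Sack of grain: 42.6 × 10 = 426 N down at 4.87 m → arm 1.55 m, τ = 426 × 1.55 = 660.3 N·m clockwise.
Speaker: 22.5 × 10 = 225 N down at 4.43 m → arm 1.99 m, τ = 225 × 1.99 = 447.8 N·m clockwise.
Box: 25.5 × 10 = 255 N down at 3.3 m → arm 3.12 m, τ = 255 × 3.12 = 795.6 N·m clockwise.
Net load moment about support A = 2658 N·m clockwise.
Reaction R at support B is upward at 0 m, arm 6.42 m → moment R × 6.42 counterclockwise.
Balancing moments: R × 6.42 = 2658, giving R = 414 N.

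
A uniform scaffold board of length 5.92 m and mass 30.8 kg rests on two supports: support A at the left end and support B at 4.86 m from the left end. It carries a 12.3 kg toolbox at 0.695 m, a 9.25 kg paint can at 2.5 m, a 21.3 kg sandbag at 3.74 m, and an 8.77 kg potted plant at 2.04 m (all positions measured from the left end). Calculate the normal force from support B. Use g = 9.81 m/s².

Take moments about support A.
Beam weight: 30.8 × 9.81 = 302.1 N down at 2.96 m → arm 2.96 m, τ = 302.1 × 2.96 = 894.2 N·m clockwise.
Toolbox: 12.3 × 9.81 = 120.7 N down at 0.695 m → arm 0.695 m, τ = 120.7 × 0.695 = 83.89 N·m clockwise.
Paint can: 9.25 × 9.81 = 90.74 N down at 2.5 m → arm 2.5 m, τ = 90.74 × 2.5 = 226.8 N·m clockwise.
Sandbag: 21.3 × 9.81 = 209 N down at 3.74 m → arm 3.74 m, τ = 209 × 3.74 = 781.7 N·m clockwise.
Potted plant: 8.77 × 9.81 = 86.03 N down at 2.04 m → arm 2.04 m, τ = 86.03 × 2.04 = 175.5 N·m clockwise.
Net load moment about support A = 2162 N·m clockwise.
Reaction R at support B is upward at 4.86 m, arm 4.86 m → moment R × 4.86 counterclockwise.
Balancing moments: R × 4.86 = 2162, giving R = 445 N.

R_B ≈ 445 N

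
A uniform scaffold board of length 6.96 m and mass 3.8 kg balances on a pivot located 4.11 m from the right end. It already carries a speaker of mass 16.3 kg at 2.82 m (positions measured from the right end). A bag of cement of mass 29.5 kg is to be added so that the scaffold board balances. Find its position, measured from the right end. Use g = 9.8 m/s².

x ≈ 4.9 m from the right end

Choose the pivot (at 4.11 m from the right end) as the axis so the support reaction has zero arm there.
Beam weight: 3.8 × 9.8 = 37.24 N down at 3.48 m → arm 0.63 m, τ = 37.24 × 0.63 = 23.46 N·m clockwise.
Speaker: 16.3 × 9.8 = 159.7 N down at 2.82 m → arm 1.29 m, τ = 159.7 × 1.29 = 206 N·m clockwise.
Net moment of existing loads = 229.5 N·m clockwise.
The bag of cement weighs 29.5 × 9.8 = 289.1 N and must supply an equal counterclockwise moment, so its lever arm about the pivot is 229.5 / 289.1 = 0.794 m.
That puts it at 4.11 + 0.794 = 4.9 m from the right end.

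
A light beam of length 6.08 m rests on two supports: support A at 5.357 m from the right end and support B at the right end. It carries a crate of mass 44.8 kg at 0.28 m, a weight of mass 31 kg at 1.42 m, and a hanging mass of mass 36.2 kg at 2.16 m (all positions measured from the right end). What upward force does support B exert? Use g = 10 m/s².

About support A:
Crate: 44.8 × 10 = 448 N down at 0.28 m → arm 5.077 m, τ = 448 × 5.077 = 2274 N·m clockwise.
Weight: 31 × 10 = 310 N down at 1.42 m → arm 3.937 m, τ = 310 × 3.937 = 1220 N·m clockwise.
Hanging mass: 36.2 × 10 = 362 N down at 2.16 m → arm 3.197 m, τ = 362 × 3.197 = 1157 N·m clockwise.
Net load moment about support A = 4651 N·m clockwise.
Reaction R at support B is upward at 0 m, arm 5.357 m → moment R × 5.357 counterclockwise.
For rotational equilibrium, R × 5.357 = 4651, so R = 868 N.

R_B ≈ 868 N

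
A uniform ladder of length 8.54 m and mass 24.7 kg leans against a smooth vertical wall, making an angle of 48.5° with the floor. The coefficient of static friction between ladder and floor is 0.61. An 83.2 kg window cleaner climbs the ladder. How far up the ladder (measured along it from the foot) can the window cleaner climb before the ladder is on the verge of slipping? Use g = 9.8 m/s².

Choose the foot of the ladder as the axis so the floor normal and friction both act there and drop out.
Ladder weight 24.7×9.8 = 242.1 N acts at 4.27 m along the ladder; its horizontal arm is 4.27·cos48.5° = 2.829 m → τ = 684.9 N·m clockwise.
Window cleaner weight 83.2×9.8 = 815.4 N at distance d → arm d·cos48.5° → τ = 815.4·d·0.6626 clockwise.
Wall normal N at the top has arm L sinθ = 6.396 m counterclockwise, so Στ = 0 gives N·6.396 = 684.9 + 540.3·d.
ΣFy = 0 ⇒ N_floor = 1058 N, so the maximum friction is μ_s·N_floor = 0.61×1058 = 645.4 N. ΣFx = 0 ⇒ N_wall = f, so at the slipping point N = 645.4 N.
Substituting: 645.4×6.396 = 684.9 + 540.3·d ⇒ d = (4128 − 684.9) / 540.3 = 6.37 m.

d ≈ 6.37 m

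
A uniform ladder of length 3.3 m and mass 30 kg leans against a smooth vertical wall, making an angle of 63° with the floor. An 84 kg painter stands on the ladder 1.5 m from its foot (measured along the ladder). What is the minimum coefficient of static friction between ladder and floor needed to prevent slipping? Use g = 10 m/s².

Choose the foot of the ladder as the axis so the floor normal and friction both act there and drop out.
Ladder weight 30×10 = 300 N acts at 1.65 m along the ladder; its horizontal arm is 1.65·cos63° = 0.7491 m → τ = 224.7 N·m clockwise.
Painter: 84×10 = 840 N at 1.5 m → arm 0.681 m → τ = 572 N·m clockwise.
Wall normal N acts horizontally at the top; its moment arm is the height L sinθ = 3.3·sin63° = 2.94 m, counterclockwise.
Balancing moments: N × 2.94 = 796.7, giving N = 271 N.
ΣFx = 0 ⇒ f = N_wall = 271 N. ΣFy = 0 ⇒ N_floor = 1140 N.
μ_min = f / N_floor = 271 / 1140 = 0.238.

μ_min ≈ 0.238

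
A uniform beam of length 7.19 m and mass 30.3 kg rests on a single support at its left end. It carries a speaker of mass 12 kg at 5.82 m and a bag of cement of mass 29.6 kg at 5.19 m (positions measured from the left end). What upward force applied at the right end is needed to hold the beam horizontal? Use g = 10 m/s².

F ≈ 462 N

Taking torques about the left end:
Beam weight: 30.3 × 10 = 303 N down at 3.595 m → arm 3.595 m, τ = 303 × 3.595 = 1089 N·m clockwise.
Speaker: 12 × 10 = 120 N down at 5.82 m → arm 5.82 m, τ = 120 × 5.82 = 698.4 N·m clockwise.
Bag of cement: 29.6 × 10 = 296 N down at 5.19 m → arm 5.19 m, τ = 296 × 5.19 = 1536 N·m clockwise.
Net moment of the loads = 3323 N·m clockwise.
The upward force F acts at the right end, arm 7.19 m, giving F × 7.19 counterclockwise.
Στ = 0 ⇒ F × 7.19 = 3323 ⇒ F = 3323 / 7.19 = 462 N.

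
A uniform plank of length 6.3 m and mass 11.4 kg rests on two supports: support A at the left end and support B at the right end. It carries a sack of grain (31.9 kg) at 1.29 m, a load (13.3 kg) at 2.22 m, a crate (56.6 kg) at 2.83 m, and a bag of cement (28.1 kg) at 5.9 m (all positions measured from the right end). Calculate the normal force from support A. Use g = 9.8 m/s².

Take moments about support B.
Beam weight: 11.4 × 9.8 = 111.7 N down at 3.15 m → arm 3.15 m, τ = 111.7 × 3.15 = 351.9 N·m counterclockwise.
Sack of grain: 31.9 × 9.8 = 312.6 N down at 1.29 m → arm 1.29 m, τ = 312.6 × 1.29 = 403.3 N·m counterclockwise.
Load: 13.3 × 9.8 = 130.3 N down at 2.22 m → arm 2.22 m, τ = 130.3 × 2.22 = 289.3 N·m counterclockwise.
Crate: 56.6 × 9.8 = 554.7 N down at 2.83 m → arm 2.83 m, τ = 554.7 × 2.83 = 1570 N·m counterclockwise.
Bag of cement: 28.1 × 9.8 = 275.4 N down at 5.9 m → arm 5.9 m, τ = 275.4 × 5.9 = 1625 N·m counterclockwise.
Net load moment about support B = 4240 N·m counterclockwise.
Reaction R at support A is upward at 6.3 m, arm 6.3 m → moment R × 6.3 clockwise.
Setting net torque to zero: R × 6.3 = 4240 → R = 673 N.

R_A ≈ 673 N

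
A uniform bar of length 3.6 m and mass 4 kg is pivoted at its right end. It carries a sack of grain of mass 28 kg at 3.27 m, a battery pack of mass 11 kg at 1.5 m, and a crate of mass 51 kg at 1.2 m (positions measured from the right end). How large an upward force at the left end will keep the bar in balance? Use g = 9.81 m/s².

Sum moments about the right end (the unknown pivot reaction has zero arm there).
Beam weight: 4 × 9.81 = 39.24 N down at 1.8 m → arm 1.8 m, τ = 39.24 × 1.8 = 70.63 N·m counterclockwise.
Sack of grain: 28 × 9.81 = 274.7 N down at 3.27 m → arm 3.27 m, τ = 274.7 × 3.27 = 898.3 N·m counterclockwise.
Battery pack: 11 × 9.81 = 107.9 N down at 1.5 m → arm 1.5 m, τ = 107.9 × 1.5 = 161.9 N·m counterclockwise.
Crate: 51 × 9.81 = 500.3 N down at 1.2 m → arm 1.2 m, τ = 500.3 × 1.2 = 600.4 N·m counterclockwise.
Net moment of the loads = 1731 N·m counterclockwise.
The upward force F acts at the left end, arm 3.6 m, giving F × 3.6 clockwise.
Setting net torque to zero: F × 3.6 = 1731 → F = 1731 / 3.6 = 481 N.

F ≈ 481 N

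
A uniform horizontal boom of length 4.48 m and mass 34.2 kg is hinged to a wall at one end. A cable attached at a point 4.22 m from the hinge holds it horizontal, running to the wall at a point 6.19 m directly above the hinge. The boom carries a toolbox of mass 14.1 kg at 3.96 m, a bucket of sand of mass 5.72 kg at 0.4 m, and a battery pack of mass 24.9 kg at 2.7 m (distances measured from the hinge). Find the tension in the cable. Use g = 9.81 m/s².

Taking torques about the hinge:
Beam weight: 34.2 × 9.81 = 335.5 N down at 2.24 m → arm 2.24 m, τ = 335.5 × 2.24 = 751.5 N·m clockwise.
Toolbox: 14.1 × 9.81 = 138.3 N down at 3.96 m → arm 3.96 m, τ = 138.3 × 3.96 = 547.7 N·m clockwise.
Bucket of sand: 5.72 × 9.81 = 56.11 N down at 0.4 m → arm 0.4 m, τ = 56.11 × 0.4 = 22.44 N·m clockwise.
Battery pack: 24.9 × 9.81 = 244.3 N down at 2.7 m → arm 2.7 m, τ = 244.3 × 2.7 = 659.6 N·m clockwise.
Total clockwise load moment = 1981 N·m.
The cable tension T acts at 4.22 m; only its component perpendicular to the boom, T sinθ, produces torque. sinθ = h/√(h²+d²) = 6.19/√(6.19²+4.22²) = 0.8263.
Balancing moments: T × 4.22 × 0.8263 = 1981, giving T = 1981 / 3.487 = 568 N.

T ≈ 568 N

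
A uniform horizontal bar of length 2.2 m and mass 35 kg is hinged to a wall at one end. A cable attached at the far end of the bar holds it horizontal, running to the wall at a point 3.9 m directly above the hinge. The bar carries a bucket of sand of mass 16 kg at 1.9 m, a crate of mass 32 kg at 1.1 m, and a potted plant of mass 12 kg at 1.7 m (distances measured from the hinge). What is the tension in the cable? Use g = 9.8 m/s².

Sum moments about the hinge (the unknown hinge reaction has zero arm there).
Beam weight: 35 × 9.8 = 343 N down at 1.1 m → arm 1.1 m, τ = 343 × 1.1 = 377.3 N·m clockwise.
Bucket of sand: 16 × 9.8 = 156.8 N down at 1.9 m → arm 1.9 m, τ = 156.8 × 1.9 = 297.9 N·m clockwise.
Crate: 32 × 9.8 = 313.6 N down at 1.1 m → arm 1.1 m, τ = 313.6 × 1.1 = 345 N·m clockwise.
Potted plant: 12 × 9.8 = 117.6 N down at 1.7 m → arm 1.7 m, τ = 117.6 × 1.7 = 199.9 N·m clockwise.
Total clockwise load moment = 1220 N·m.
The cable tension T acts at 2.2 m; only its component perpendicular to the bar, T sinθ, produces torque. sinθ = h/√(h²+d²) = 3.9/√(3.9²+2.2²) = 0.871.
Στ = 0 ⇒ T × 2.2 × 0.871 = 1220 ⇒ T = 1220 / 1.916 = 637 N.

T ≈ 637 N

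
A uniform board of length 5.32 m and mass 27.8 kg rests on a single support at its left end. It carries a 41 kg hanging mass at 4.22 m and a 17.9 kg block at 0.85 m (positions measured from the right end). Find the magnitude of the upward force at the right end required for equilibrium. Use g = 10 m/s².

Take moments about the left end.
Beam weight: 27.8 × 10 = 278 N down at 2.66 m → arm 2.66 m, τ = 278 × 2.66 = 739.5 N·m clockwise.
Hanging mass: 41 × 10 = 410 N down at 4.22 m → arm 1.1 m, τ = 410 × 1.1 = 451 N·m clockwise.
Block: 17.9 × 10 = 179 N down at 0.85 m → arm 4.47 m, τ = 179 × 4.47 = 800.1 N·m clockwise.
Net moment of the loads = 1991 N·m clockwise.
The upward force F acts at the right end, arm 5.32 m, giving F × 5.32 counterclockwise.
Setting net torque to zero: F × 5.32 = 1991 → F = 1991 / 5.32 = 374 N.

F ≈ 374 N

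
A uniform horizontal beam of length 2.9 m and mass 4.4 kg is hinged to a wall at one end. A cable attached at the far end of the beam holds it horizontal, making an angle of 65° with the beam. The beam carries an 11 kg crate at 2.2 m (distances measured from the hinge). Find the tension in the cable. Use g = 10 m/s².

Sum moments about the hinge (the unknown hinge reaction has zero arm there).
Beam weight: 4.4 × 10 = 44 N down at 1.45 m → arm 1.45 m, τ = 44 × 1.45 = 63.8 N·m clockwise.
Crate: 11 × 10 = 110 N down at 2.2 m → arm 2.2 m, τ = 110 × 2.2 = 242 N·m clockwise.
Total clockwise load moment = 305.8 N·m.
The cable tension T acts at 2.9 m; only its component perpendicular to the beam, T sinθ, produces torque. sin 65° = 0.9063.
For rotational equilibrium, T × 2.9 × 0.9063 = 305.8, so T = 305.8 / 2.628 = 116 N.

T ≈ 116 N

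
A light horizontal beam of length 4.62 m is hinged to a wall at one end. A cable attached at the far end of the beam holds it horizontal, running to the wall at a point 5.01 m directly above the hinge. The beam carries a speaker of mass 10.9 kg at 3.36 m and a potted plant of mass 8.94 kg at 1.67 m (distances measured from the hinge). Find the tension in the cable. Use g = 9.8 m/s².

T ≈ 149 N

Sum moments about the hinge (the unknown hinge reaction has zero arm there).
Speaker: 10.9 × 9.8 = 106.8 N down at 3.36 m → arm 3.36 m, τ = 106.8 × 3.36 = 358.8 N·m clockwise.
Potted plant: 8.94 × 9.8 = 87.61 N down at 1.67 m → arm 1.67 m, τ = 87.61 × 1.67 = 146.3 N·m clockwise.
Total clockwise load moment = 505.1 N·m.
The cable tension T acts at 4.62 m; only its component perpendicular to the beam, T sinθ, produces torque. sinθ = h/√(h²+d²) = 5.01/√(5.01²+4.62²) = 0.7351.
Balancing moments: T × 4.62 × 0.7351 = 505.1, giving T = 505.1 / 3.396 = 149 N.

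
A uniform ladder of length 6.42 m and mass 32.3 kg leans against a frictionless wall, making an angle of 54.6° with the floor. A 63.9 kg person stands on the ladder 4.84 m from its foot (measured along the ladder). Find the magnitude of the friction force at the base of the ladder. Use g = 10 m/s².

About the foot of the ladder:
Ladder weight 32.3×10 = 323 N acts at 3.21 m along the ladder; its horizontal arm is 3.21·cos54.6° = 1.859 m → τ = 600.5 N·m clockwise.
Person: 63.9×10 = 639 N at 4.84 m → arm 2.804 m → τ = 1792 N·m clockwise.
Wall normal N acts horizontally at the top; its moment arm is the height L sinθ = 6.42·sin54.6° = 5.233 m, counterclockwise.
Στ = 0 ⇒ N × 5.233 = 2392 ⇒ N = 457 N.
ΣFx = 0: friction at the foot balances the wall's push, so f = N_wall = 457 N.

f ≈ 457 N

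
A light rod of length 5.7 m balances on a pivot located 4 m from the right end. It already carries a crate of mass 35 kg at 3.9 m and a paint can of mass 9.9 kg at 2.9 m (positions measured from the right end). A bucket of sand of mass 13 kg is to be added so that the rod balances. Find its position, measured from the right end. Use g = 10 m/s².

x ≈ 5.11 m from the right end

About the pivot (at 4 m from the right end):
Crate: 35 × 10 = 350 N down at 3.9 m → arm 0.1 m, τ = 350 × 0.1 = 35 N·m clockwise.
Paint can: 9.9 × 10 = 99 N down at 2.9 m → arm 1.1 m, τ = 99 × 1.1 = 108.9 N·m clockwise.
Net moment of existing loads = 143.9 N·m clockwise.
The bucket of sand weighs 13 × 10 = 130 N and must supply an equal counterclockwise moment, so its lever arm about the pivot is 143.9 / 130 = 1.11 m.
That puts it at 4 + 1.11 = 5.11 m from the right end.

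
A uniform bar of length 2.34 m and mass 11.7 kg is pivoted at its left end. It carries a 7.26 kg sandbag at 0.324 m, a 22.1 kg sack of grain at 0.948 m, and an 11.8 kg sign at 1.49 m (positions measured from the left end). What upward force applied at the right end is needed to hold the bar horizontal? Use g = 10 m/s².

Taking torques about the left end:
Beam weight: 11.7 × 10 = 117 N down at 1.17 m → arm 1.17 m, τ = 117 × 1.17 = 136.9 N·m clockwise.
Sandbag: 7.26 × 10 = 72.6 N down at 0.324 m → arm 0.324 m, τ = 72.6 × 0.324 = 23.52 N·m clockwise.
Sack of grain: 22.1 × 10 = 221 N down at 0.948 m → arm 0.948 m, τ = 221 × 0.948 = 209.5 N·m clockwise.
Sign: 11.8 × 10 = 118 N down at 1.49 m → arm 1.49 m, τ = 118 × 1.49 = 175.8 N·m clockwise.
Net moment of the loads = 545.7 N·m clockwise.
The upward force F acts at the right end, arm 2.34 m, giving F × 2.34 counterclockwise.
Balancing moments: F × 2.34 = 545.7, giving F = 545.7 / 2.34 = 233 N.

F ≈ 233 N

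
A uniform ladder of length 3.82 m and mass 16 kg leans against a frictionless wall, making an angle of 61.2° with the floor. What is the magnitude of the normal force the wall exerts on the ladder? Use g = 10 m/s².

Take moments about the foot of the ladder.
Ladder weight 16×10 = 160 N acts at 1.91 m along the ladder; its horizontal arm is 1.91·cos61.2° = 0.9201 m → τ = 147.2 N·m clockwise.
Wall normal N acts horizontally at the top; its moment arm is the height L sinθ = 3.82·sin61.2° = 3.347 m, counterclockwise.
For rotational equilibrium, N × 3.347 = 147.2, so N = 44 N.

N_wall ≈ 44 N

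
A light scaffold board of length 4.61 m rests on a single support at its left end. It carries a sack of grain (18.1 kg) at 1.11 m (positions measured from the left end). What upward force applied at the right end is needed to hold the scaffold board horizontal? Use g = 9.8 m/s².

About the left end:
Sack of grain: 18.1 × 9.8 = 177.4 N down at 1.11 m → arm 1.11 m, τ = 177.4 × 1.11 = 196.9 N·m clockwise.
Net moment of the loads = 196.9 N·m clockwise.
The upward force F acts at the right end, arm 4.61 m, giving F × 4.61 counterclockwise.
For rotational equilibrium, F × 4.61 = 196.9, so F = 196.9 / 4.61 = 42.7 N.

F ≈ 42.7 N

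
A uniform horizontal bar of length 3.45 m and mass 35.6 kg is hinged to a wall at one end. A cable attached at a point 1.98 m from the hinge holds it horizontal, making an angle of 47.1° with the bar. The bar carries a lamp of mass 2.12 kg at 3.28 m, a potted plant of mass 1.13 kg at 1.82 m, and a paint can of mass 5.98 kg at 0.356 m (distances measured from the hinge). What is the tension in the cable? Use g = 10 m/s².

T ≈ 500 N

Choose the hinge as the axis so the unknown hinge reaction has zero arm there.
Beam weight: 35.6 × 10 = 356 N down at 1.725 m → arm 1.725 m, τ = 356 × 1.725 = 614.1 N·m clockwise.
Lamp: 2.12 × 10 = 21.2 N down at 3.28 m → arm 3.28 m, τ = 21.2 × 3.28 = 69.54 N·m clockwise.
Potted plant: 1.13 × 10 = 11.3 N down at 1.82 m → arm 1.82 m, τ = 11.3 × 1.82 = 20.57 N·m clockwise.
Paint can: 5.98 × 10 = 59.8 N down at 0.356 m → arm 0.356 m, τ = 59.8 × 0.356 = 21.29 N·m clockwise.
Total clockwise load moment = 725.5 N·m.
The cable tension T acts at 1.98 m; only its component perpendicular to the bar, T sinθ, produces torque. sin 47.1° = 0.7325.
Setting net torque to zero: T × 1.98 × 0.7325 = 725.5 → T = 725.5 / 1.45 = 500 N.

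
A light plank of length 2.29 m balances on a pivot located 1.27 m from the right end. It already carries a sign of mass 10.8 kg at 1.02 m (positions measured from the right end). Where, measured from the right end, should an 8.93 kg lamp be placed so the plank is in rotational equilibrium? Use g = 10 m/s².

x ≈ 1.57 m from the right end

Choose the pivot (at 1.27 m from the right end) as the axis so the support reaction has zero arm there.
Sign: 10.8 × 10 = 108 N down at 1.02 m → arm 0.25 m, τ = 108 × 0.25 = 27 N·m clockwise.
Net moment of existing loads = 27 N·m clockwise.
The lamp weighs 8.93 × 10 = 89.3 N and must supply an equal counterclockwise moment, so its lever arm about the pivot is 27 / 89.3 = 0.302 m.
That puts it at 1.27 + 0.302 = 1.57 m from the right end.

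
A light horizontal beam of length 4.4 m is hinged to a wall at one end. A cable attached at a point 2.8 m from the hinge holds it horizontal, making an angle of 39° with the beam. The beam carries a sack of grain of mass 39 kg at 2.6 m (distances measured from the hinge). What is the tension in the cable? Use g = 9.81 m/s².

T ≈ 565 N

Taking torques about the hinge:
Sack of grain: 39 × 9.81 = 382.6 N down at 2.6 m → arm 2.6 m, τ = 382.6 × 2.6 = 994.8 N·m clockwise.
Total clockwise load moment = 994.8 N·m.
The cable tension T acts at 2.8 m; only its component perpendicular to the beam, T sinθ, produces torque. sin 39° = 0.6293.
Setting net torque to zero: T × 2.8 × 0.6293 = 994.8 → T = 994.8 / 1.762 = 565 N.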